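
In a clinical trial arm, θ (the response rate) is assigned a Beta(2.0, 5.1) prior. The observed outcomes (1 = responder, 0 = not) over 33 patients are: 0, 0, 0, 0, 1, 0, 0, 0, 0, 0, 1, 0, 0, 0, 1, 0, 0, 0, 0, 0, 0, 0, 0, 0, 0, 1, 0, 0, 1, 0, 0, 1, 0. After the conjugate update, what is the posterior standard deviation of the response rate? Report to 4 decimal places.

The Beta prior is conjugate to a Binomial/Bernoulli likelihood; the update adds successes to α and failures to β.
Posterior: Beta(α+k, β+n−k) = Beta(2.0+6, 5.1+27) = Beta(8.0, 32.1).
Var = αβ/((α+β)²(α+β+1)) = 8.0·32.1/(40.1²·41.1) = 0.00388566; SD = √0.00388566 = 0.0623.

0.0623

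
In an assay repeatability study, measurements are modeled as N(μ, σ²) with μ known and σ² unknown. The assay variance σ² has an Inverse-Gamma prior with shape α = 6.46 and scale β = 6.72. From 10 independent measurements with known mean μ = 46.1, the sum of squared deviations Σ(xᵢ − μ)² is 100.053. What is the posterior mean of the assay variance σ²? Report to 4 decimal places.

5.4251

With known mean μ and an Inverse-Gamma(α, β) prior on σ², the Normal likelihood is conjugate: posterior is Inv-Gamma(α + n/2, β + Σ(xᵢ−μ)²/2).
Posterior: Inv-Gamma(6.46 + 10/2, 6.72 + 100.053/2) = Inv-Gamma(11.46, 56.7465).
E[σ²|data] = β/(α−1) = 56.7465/10.46 = 5.4251.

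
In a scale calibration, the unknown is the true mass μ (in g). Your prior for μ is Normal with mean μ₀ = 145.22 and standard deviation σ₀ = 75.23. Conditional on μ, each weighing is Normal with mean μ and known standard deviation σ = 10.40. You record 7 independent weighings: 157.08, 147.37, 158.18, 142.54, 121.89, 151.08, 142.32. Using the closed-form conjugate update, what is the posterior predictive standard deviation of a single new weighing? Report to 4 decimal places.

11.1162

For Normal data with known variance σ², a Normal(μ₀, σ₀²) prior on μ is conjugate. Posterior precision = 1/σ₀² + n/σ²; posterior mean is the precision-weighted average of μ₀ and x̄.
σ₀² = 75.23² = 5659.5529, σ² = 10.40² = 108.16; σ² + n·σ₀² = 108.16 + 7·5659.5529 = 39725.0303.
Posterior precision = 1/σ₀² + n/σ² = 1/5659.5529 + 7/108.16 = (σ² + n·σ₀²)/(σ₀²σ²) = 39725.0303/(5659.5529·108.16); posterior variance σₙ² = σ₀²σ²/(σ² + n·σ₀²) = 5659.5529·108.16/39725.0303 = 15.409359.
Predictive variance for one new observation = σₙ² + σ² = 5659.5529·108.16/39725.0303 + 108.16 = σ²·(σ₀² + 39725.0303)/39725.0303 = 108.16·45384.5832/39725.0303 = 123.569359; SD = √(108.16·45384.5832/39725.0303) = 11.1162.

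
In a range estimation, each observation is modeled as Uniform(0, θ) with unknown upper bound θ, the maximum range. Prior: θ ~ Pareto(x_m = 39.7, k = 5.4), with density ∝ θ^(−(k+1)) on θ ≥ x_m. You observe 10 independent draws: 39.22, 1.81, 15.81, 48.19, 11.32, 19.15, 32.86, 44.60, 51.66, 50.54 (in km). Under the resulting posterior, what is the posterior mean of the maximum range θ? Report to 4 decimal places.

A Pareto(scale x_m, shape k) prior on the upper bound θ of Uniform(0, θ) is conjugate: posterior is Pareto(max(x_m, max xᵢ), k + n).
Sample maximum = 51.66; prior scale x_m = 39.7 → posterior scale = max = 51.66.
Posterior shape = 5.4 + 10 = 15.4.
E[θ|data] = k·x_m/(k−1) = 15.4·51.66/14.4 = 55.2475.

55.2475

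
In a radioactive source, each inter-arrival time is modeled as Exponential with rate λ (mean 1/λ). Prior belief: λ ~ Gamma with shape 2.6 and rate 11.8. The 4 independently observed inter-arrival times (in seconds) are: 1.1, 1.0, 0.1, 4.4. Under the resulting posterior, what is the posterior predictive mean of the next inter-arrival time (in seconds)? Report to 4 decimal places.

With a Gamma(shape α, rate β) prior on the exponential rate λ, the posterior after n observations with total T = Σxᵢ is Gamma(α+n, β+T).
Sum of observations T = 6.6 seconds; n = 4.
Posterior: Gamma(2.6+4, 11.8+6.6) = Gamma(6.6, 18.4).
The predictive distribution for the next observation is Lomax; its mean is β/(α−1) = 18.4/5.6 = 3.2857.

3.2857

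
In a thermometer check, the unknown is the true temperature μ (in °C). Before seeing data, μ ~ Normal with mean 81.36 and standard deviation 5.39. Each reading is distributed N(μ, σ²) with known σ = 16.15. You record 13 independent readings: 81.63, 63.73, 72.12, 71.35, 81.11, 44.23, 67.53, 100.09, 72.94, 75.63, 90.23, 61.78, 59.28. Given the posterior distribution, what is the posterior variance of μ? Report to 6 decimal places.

11.867570

For Normal data with known variance σ², a Normal(μ₀, σ₀²) prior on μ is conjugate. Posterior precision = 1/σ₀² + n/σ²; posterior mean is the precision-weighted average of μ₀ and x̄.
σ₀² = 5.39² = 29.0521, σ² = 16.15² = 260.8225; σ² + n·σ₀² = 260.8225 + 13·29.0521 = 638.4998.
Posterior precision = 1/σ₀² + n/σ² = 1/29.0521 + 13/260.8225 = (σ² + n·σ₀²)/(σ₀²σ²) = 638.4998/(29.0521·260.8225); posterior variance σₙ² = σ₀²σ²/(σ² + n·σ₀²) = 29.0521·260.8225/638.4998 = 11.867570.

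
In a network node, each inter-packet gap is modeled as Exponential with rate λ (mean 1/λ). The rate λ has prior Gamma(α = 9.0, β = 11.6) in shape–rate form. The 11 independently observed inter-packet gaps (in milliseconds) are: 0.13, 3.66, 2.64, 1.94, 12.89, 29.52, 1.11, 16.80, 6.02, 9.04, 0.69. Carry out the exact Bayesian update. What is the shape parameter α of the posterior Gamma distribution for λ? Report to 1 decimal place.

With a Gamma(shape α, rate β) prior on the exponential rate λ, the posterior after n observations with total T = Σxᵢ is Gamma(α+n, β+T).
Sum of observations T = 84.44 milliseconds; n = 11.
Posterior: Gamma(9.0+11, 11.6+84.44) = Gamma(20.0, 96.04).
Posterior α = 20.0.

20.0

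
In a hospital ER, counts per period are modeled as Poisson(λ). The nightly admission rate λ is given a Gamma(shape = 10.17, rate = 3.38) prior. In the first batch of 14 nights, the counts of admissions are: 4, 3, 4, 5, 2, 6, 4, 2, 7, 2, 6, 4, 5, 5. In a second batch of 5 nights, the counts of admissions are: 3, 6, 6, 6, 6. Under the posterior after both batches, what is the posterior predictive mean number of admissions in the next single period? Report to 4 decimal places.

With a Gamma(shape α, rate β) prior, the Poisson likelihood is conjugate: the posterior is Gamma(α + ΣXᵢ, β + n).
Batch 1: sum of counts S = 59 over n = 14 nights.
After batch 1: Gamma(α+S, β+n) = Gamma(10.17+59, 3.38+14) = Gamma(69.17, 17.38).
Batch 2: sum of counts S = 27 over n = 5 nights.
After batch 2: Gamma(α+S, β+n) = Gamma(69.17+27, 17.38+5) = Gamma(96.17, 22.38).
The predictive distribution for one future period is NegBinom with mean α/β = 4.2971.

4.2971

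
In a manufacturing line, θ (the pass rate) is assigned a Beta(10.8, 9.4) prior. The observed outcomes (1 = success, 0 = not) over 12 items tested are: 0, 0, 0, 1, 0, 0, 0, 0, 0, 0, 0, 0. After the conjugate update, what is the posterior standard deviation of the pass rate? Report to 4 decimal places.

The Beta prior is conjugate to a Binomial/Bernoulli likelihood; the update adds successes to α and failures to β.
Posterior: Beta(α+k, β+n−k) = Beta(10.8+1, 9.4+11) = Beta(11.8, 20.4).
Var = αβ/((α+β)²(α+β+1)) = 11.8·20.4/(32.2²·33.2) = 0.00699298; SD = √0.00699298 = 0.0836.

0.0836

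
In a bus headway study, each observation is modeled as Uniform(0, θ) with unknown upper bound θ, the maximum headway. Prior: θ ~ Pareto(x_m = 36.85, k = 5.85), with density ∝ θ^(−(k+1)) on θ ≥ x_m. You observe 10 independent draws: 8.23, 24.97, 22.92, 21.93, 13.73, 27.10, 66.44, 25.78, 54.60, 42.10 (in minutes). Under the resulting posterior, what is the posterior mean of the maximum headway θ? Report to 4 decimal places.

70.9141

A Pareto(scale x_m, shape k) prior on the upper bound θ of Uniform(0, θ) is conjugate: posterior is Pareto(max(x_m, max xᵢ), k + n).
Sample maximum = 66.44; prior scale x_m = 36.85 → posterior scale = max = 66.44.
Posterior shape = 5.85 + 10 = 15.85.
E[θ|data] = k·x_m/(k−1) = 15.85·66.44/14.85 = 70.9141.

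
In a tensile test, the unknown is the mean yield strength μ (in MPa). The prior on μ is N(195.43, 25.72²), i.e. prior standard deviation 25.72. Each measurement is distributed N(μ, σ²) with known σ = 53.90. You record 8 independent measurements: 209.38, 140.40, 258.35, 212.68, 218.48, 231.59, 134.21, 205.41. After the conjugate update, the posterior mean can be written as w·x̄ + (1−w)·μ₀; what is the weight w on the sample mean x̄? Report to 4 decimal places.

0.6456

For Normal data with known variance σ², a Normal(μ₀, σ₀²) prior on μ is conjugate. Posterior precision = 1/σ₀² + n/σ²; posterior mean is the precision-weighted average of μ₀ and x̄.
σ₀² = 25.72² = 661.5184, σ² = 53.90² = 2905.21. Prior precision 1/σ₀² = 1/661.5184; data precision n/σ² = 8/2905.21.
w = (n/σ²)/(1/σ₀² + n/σ²) = n·σ₀²/(σ² + n·σ₀²) = 8·661.5184/(2905.21 + 8·661.5184) = 5292.1472/8197.3572 = 0.6456.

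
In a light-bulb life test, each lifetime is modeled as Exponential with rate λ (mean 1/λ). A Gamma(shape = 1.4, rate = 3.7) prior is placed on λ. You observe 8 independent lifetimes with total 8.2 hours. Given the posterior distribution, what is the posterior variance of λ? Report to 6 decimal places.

With a Gamma(shape α, rate β) prior on the exponential rate λ, the posterior after n observations with total T = Σxᵢ is Gamma(α+n, β+T).
Posterior: Gamma(1.4+8, 3.7+8.2) = Gamma(9.4, 11.9).
Var = α/β² = 0.066379.

0.066379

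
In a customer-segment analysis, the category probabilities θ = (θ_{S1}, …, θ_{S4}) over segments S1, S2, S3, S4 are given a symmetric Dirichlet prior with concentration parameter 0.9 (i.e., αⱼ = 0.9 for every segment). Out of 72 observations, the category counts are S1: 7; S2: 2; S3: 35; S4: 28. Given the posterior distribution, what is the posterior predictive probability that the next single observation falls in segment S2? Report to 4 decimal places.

0.0384

The Dirichlet prior is conjugate to the Multinomial likelihood: each posterior αⱼ = prior αⱼ + observed count nⱼ.
Posterior concentration: (7.9, 2.9, 35.9, 28.9), total = 75.6.
P(next = S2 | data) = α_{S2}/Σα = 0.0384.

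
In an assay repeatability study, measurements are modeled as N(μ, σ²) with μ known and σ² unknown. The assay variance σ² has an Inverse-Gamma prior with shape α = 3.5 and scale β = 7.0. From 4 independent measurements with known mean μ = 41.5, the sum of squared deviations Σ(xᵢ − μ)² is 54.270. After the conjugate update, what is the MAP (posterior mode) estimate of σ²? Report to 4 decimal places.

With known mean μ and an Inverse-Gamma(α, β) prior on σ², the Normal likelihood is conjugate: posterior is Inv-Gamma(α + n/2, β + Σ(xᵢ−μ)²/2).
Posterior: Inv-Gamma(3.5 + 4/2, 7.0 + 54.270/2) = Inv-Gamma(5.50, 34.1350).
Mode = β/(α+1) = 34.1350/6.50 = 5.2515.

5.2515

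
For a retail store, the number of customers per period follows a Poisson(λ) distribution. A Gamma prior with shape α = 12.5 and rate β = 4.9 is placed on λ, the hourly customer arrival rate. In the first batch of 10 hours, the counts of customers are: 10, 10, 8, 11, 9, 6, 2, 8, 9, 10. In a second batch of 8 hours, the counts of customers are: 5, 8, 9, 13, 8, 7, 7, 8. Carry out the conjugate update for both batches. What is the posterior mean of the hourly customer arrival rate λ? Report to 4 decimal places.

7.0087

With a Gamma(shape α, rate β) prior, the Poisson likelihood is conjugate: the posterior is Gamma(α + ΣXᵢ, β + n).
Batch 1: sum of counts S = 83 over n = 10 hours.
After batch 1: Gamma(α+S, β+n) = Gamma(12.5+83, 4.9+10) = Gamma(95.5, 14.9).
Batch 2: sum of counts S = 65 over n = 8 hours.
After batch 2: Gamma(α+S, β+n) = Gamma(95.5+65, 14.9+8) = Gamma(160.5, 22.9).
Posterior mean = α/β = 160.5/22.9 = 7.0087.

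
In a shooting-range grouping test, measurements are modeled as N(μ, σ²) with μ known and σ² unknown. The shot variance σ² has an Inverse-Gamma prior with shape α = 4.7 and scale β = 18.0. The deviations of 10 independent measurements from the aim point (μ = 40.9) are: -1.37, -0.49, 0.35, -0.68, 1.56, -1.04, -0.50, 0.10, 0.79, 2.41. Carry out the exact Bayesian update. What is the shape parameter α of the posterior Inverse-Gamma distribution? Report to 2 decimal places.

With known mean μ and an Inverse-Gamma(α, β) prior on σ², the Normal likelihood is conjugate: posterior is Inv-Gamma(α + n/2, β + Σ(xᵢ−μ)²/2).
Σ(xᵢ−μ)² = (-1.37)² + (-0.49)² + (0.35)² + (-0.68)² + (1.56)² + (-1.04)² + (-0.50)² + (0.10)² + (0.79)² + (2.41)² = 12.9093.
Posterior: Inv-Gamma(4.7 + 10/2, 18.0 + 12.9093/2) = Inv-Gamma(9.70, 24.45465).
Posterior α = 9.70.

9.70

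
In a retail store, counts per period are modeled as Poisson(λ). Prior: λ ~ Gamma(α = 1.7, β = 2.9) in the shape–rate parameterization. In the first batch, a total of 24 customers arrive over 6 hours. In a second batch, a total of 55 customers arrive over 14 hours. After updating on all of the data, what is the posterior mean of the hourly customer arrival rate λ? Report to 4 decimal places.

With a Gamma(shape α, rate β) prior, the Poisson likelihood is conjugate: the posterior is Gamma(α + ΣXᵢ, β + n).
After batch 1: Gamma(α+S, β+n) = Gamma(1.7+24, 2.9+6) = Gamma(25.7, 8.9).
After batch 2: Gamma(α+S, β+n) = Gamma(25.7+55, 8.9+14) = Gamma(80.7, 22.9).
Posterior mean = α/β = 80.7/22.9 = 3.5240.

3.5240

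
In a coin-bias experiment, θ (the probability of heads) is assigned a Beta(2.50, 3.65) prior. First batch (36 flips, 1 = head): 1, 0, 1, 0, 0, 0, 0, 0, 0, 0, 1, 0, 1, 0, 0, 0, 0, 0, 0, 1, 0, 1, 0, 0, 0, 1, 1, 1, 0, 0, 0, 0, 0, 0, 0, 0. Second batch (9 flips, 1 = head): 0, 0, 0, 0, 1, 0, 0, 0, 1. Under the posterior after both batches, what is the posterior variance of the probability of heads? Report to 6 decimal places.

The Beta prior is conjugate to a Binomial/Bernoulli likelihood; the update adds successes to α and failures to β.
After batch 1: Beta(2.50+9, 3.65+27) = Beta(11.50, 30.65).
After batch 2: Beta(11.50+2, 30.65+7) = Beta(13.50, 37.65).
Var = αβ/((α+β)²(α+β+1)) = 13.50·37.65/(51.15²·52.15) = 0.003725.

0.003725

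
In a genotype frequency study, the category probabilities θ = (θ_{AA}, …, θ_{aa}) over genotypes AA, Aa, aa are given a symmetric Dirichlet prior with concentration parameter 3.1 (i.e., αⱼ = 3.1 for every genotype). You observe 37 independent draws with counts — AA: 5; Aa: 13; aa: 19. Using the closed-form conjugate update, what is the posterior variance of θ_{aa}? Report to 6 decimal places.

0.005275

The Dirichlet prior is conjugate to the Multinomial likelihood: each posterior αⱼ = prior αⱼ + observed count nⱼ.
Posterior concentration: (8.1, 16.1, 22.1), total = 46.3.
Var[θ_j] = α_j(Σα−α_j)/((Σα)²(Σα+1)) = 22.1·24.2/(46.3²·47.3) = 0.005275.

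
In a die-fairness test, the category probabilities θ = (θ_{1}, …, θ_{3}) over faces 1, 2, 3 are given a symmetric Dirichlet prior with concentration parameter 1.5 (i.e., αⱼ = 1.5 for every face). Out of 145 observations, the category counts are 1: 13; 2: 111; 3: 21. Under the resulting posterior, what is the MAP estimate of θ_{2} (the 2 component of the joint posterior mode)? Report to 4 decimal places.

0.7611

The Dirichlet prior is conjugate to the Multinomial likelihood: each posterior αⱼ = prior αⱼ + observed count nⱼ.
Posterior concentration: (14.5, 112.5, 22.5), total = 149.5.
Joint mode component: (α_{2}−1)/(Σα−K) = 111.5/146.5 = 0.7611.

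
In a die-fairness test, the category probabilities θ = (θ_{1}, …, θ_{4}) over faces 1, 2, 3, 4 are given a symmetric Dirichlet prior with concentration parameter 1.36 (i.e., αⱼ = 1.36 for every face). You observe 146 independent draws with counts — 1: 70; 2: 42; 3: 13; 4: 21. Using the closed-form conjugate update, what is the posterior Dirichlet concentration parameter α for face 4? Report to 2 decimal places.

The Dirichlet prior is conjugate to the Multinomial likelihood: each posterior αⱼ = prior αⱼ + observed count nⱼ.
Posterior concentration: (71.36, 43.36, 14.36, 22.36), total = 151.44.
α_{4} = 1.36 + 21 = 22.36.

22.36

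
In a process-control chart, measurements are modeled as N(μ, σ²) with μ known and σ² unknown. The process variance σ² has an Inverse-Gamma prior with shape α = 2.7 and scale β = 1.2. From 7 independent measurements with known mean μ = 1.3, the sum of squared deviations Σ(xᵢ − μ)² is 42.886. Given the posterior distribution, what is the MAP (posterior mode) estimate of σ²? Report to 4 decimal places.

With known mean μ and an Inverse-Gamma(α, β) prior on σ², the Normal likelihood is conjugate: posterior is Inv-Gamma(α + n/2, β + Σ(xᵢ−μ)²/2).
Posterior: Inv-Gamma(2.7 + 7/2, 1.2 + 42.886/2) = Inv-Gamma(6.20, 22.6430).
Mode = β/(α+1) = 22.6430/7.20 = 3.1449.

3.1449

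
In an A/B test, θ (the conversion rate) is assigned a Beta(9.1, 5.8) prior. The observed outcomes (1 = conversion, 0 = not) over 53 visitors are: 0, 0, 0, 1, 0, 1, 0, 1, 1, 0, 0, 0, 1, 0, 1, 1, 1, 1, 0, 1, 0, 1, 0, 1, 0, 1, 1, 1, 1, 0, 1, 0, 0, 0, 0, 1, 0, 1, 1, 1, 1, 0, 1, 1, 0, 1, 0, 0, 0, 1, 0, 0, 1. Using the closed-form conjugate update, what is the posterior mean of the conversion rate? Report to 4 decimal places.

0.5317

The Beta prior is conjugate to a Binomial/Bernoulli likelihood; the update adds successes to α and failures to β.
Posterior: Beta(α+k, β+n−k) = Beta(9.1+27, 5.8+26) = Beta(36.1, 31.8).
Posterior mean = α/(α+β) = 36.1/67.9 = 0.5317.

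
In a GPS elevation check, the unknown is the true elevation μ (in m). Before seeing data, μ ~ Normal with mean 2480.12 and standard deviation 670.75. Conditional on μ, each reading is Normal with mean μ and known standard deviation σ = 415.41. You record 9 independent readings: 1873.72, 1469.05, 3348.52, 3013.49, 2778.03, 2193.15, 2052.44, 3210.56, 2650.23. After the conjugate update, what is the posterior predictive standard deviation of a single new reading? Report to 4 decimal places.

436.9847

For Normal data with known variance σ², a Normal(μ₀, σ₀²) prior on μ is conjugate. Posterior precision = 1/σ₀² + n/σ²; posterior mean is the precision-weighted average of μ₀ and x̄.
σ₀² = 670.75² = 449905.5625, σ² = 415.41² = 172565.4681; σ² + n·σ₀² = 172565.4681 + 9·449905.5625 = 4221715.5306.
Posterior precision = 1/σ₀² + n/σ² = 1/449905.5625 + 9/172565.4681 = (σ² + n·σ₀²)/(σ₀²σ²) = 4221715.5306/(449905.5625·172565.4681); posterior variance σₙ² = σ₀²σ²/(σ² + n·σ₀²) = 449905.5625·172565.4681/4221715.5306 = 18390.193141.
Predictive variance for one new observation = σₙ² + σ² = 449905.5625·172565.4681/4221715.5306 + 172565.4681 = σ²·(σ₀² + 4221715.5306)/4221715.5306 = 172565.4681·4671621.0931/4221715.5306 = 190955.661241; SD = √(172565.4681·4671621.0931/4221715.5306) = 436.9847.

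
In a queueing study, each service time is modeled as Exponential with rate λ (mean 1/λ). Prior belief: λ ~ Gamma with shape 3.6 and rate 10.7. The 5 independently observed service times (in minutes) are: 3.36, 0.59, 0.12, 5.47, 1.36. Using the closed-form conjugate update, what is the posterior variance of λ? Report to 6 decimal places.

0.018433

With a Gamma(shape α, rate β) prior on the exponential rate λ, the posterior after n observations with total T = Σxᵢ is Gamma(α+n, β+T).
Sum of observations T = 10.90 minutes; n = 5.
Posterior: Gamma(3.6+5, 10.7+10.90) = Gamma(8.6, 21.60).
Var = α/β² = 0.018433.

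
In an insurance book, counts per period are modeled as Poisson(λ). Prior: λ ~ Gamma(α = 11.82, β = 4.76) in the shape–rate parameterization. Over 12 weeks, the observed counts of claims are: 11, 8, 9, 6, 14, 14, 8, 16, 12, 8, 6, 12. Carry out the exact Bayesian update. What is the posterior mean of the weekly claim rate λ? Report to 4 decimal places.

8.1038

With a Gamma(shape α, rate β) prior, the Poisson likelihood is conjugate: the posterior is Gamma(α + ΣXᵢ, β + n).
Sum of counts S = 124 over n = 12 weeks.
Posterior: Gamma(α+S, β+n) = Gamma(11.82+124, 4.76+12) = Gamma(135.82, 16.76).
Posterior mean = α/β = 135.82/16.76 = 8.1038.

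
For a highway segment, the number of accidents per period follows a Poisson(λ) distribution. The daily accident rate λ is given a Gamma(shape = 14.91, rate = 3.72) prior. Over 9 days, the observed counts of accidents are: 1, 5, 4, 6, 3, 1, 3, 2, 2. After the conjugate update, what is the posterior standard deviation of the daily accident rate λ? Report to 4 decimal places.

With a Gamma(shape α, rate β) prior, the Poisson likelihood is conjugate: the posterior is Gamma(α + ΣXᵢ, β + n).
Sum of counts S = 27 over n = 9 days.
Posterior: Gamma(α+S, β+n) = Gamma(14.91+27, 3.72+9) = Gamma(41.91, 12.72).
SD = √α/β = √41.91/12.72 = 0.5089.

0.5089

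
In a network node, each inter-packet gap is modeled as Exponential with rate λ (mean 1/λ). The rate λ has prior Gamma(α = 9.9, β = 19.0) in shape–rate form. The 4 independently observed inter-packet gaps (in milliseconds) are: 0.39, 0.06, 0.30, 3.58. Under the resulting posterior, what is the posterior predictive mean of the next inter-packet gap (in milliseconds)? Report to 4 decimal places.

1.8085

With a Gamma(shape α, rate β) prior on the exponential rate λ, the posterior after n observations with total T = Σxᵢ is Gamma(α+n, β+T).
Sum of observations T = 4.33 milliseconds; n = 4.
Posterior: Gamma(9.9+4, 19.0+4.33) = Gamma(13.9, 23.33).
The predictive distribution for the next observation is Lomax; its mean is β/(α−1) = 23.33/12.9 = 1.8085.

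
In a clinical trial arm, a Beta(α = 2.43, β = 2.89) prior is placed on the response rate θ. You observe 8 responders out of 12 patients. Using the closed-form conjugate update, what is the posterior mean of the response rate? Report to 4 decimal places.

0.6022

The Beta prior is conjugate to a Binomial/Bernoulli likelihood; the update adds successes to α and failures to β.
Posterior: Beta(α+k, β+n−k) = Beta(2.43+8, 2.89+4) = Beta(10.43, 6.89).
Posterior mean = α/(α+β) = 10.43/17.32 = 0.6022.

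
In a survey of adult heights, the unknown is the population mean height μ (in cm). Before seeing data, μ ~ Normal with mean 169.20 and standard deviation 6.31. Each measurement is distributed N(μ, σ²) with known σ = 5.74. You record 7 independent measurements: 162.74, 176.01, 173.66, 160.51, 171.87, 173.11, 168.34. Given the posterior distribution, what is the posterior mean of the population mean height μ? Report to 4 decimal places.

169.4351

For Normal data with known variance σ², a Normal(μ₀, σ₀²) prior on μ is conjugate. Posterior precision = 1/σ₀² + n/σ²; posterior mean is the precision-weighted average of μ₀ and x̄.
Σxᵢ = 162.74 + 176.01 + 173.66 + 160.51 + 171.87 + 173.11 + 168.34 = 1186.24, so n·x̄ = 1186.24.
σ₀² = 6.31² = 39.8161, σ² = 5.74² = 32.9476; σ² + n·σ₀² = 32.9476 + 7·39.8161 = 311.6603.
Posterior mean = (μ₀/σ₀² + n·x̄/σ²)/(1/σ₀² + n/σ²) = (σ²·μ₀ + σ₀²·n·x̄)/(σ² + n·σ₀²) = (32.9476·169.20 + 39.8161·1186.24)/311.6603 = 52806.184384/311.6603 = 169.4351.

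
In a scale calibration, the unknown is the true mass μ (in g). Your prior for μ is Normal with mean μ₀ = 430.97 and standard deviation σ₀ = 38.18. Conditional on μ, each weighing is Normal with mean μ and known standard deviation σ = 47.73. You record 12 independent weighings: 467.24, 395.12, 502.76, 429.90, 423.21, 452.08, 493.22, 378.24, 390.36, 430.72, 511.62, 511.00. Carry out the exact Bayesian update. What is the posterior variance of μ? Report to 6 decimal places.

167.970352

For Normal data with known variance σ², a Normal(μ₀, σ₀²) prior on μ is conjugate. Posterior precision = 1/σ₀² + n/σ²; posterior mean is the precision-weighted average of μ₀ and x̄.
σ₀² = 38.18² = 1457.7124, σ² = 47.73² = 2278.1529; σ² + n·σ₀² = 2278.1529 + 12·1457.7124 = 19770.7017.
Posterior precision = 1/σ₀² + n/σ² = 1/1457.7124 + 12/2278.1529 = (σ² + n·σ₀²)/(σ₀²σ²) = 19770.7017/(1457.7124·2278.1529); posterior variance σₙ² = σ₀²σ²/(σ² + n·σ₀²) = 1457.7124·2278.1529/19770.7017 = 167.970352.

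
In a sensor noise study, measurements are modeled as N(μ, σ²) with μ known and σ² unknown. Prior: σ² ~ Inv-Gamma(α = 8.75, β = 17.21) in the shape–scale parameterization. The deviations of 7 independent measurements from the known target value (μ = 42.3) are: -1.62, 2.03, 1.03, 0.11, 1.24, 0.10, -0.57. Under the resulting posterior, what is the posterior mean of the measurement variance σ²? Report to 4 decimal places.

1.9605

With known mean μ and an Inverse-Gamma(α, β) prior on σ², the Normal likelihood is conjugate: posterior is Inv-Gamma(α + n/2, β + Σ(xᵢ−μ)²/2).
Σ(xᵢ−μ)² = (-1.62)² + (2.03)² + (1.03)² + (0.11)² + (1.24)² + (0.10)² + (-0.57)² = 9.6908.
Posterior: Inv-Gamma(8.75 + 7/2, 17.21 + 9.6908/2) = Inv-Gamma(12.25, 22.05540).
E[σ²|data] = β/(α−1) = 22.05540/11.25 = 1.9605.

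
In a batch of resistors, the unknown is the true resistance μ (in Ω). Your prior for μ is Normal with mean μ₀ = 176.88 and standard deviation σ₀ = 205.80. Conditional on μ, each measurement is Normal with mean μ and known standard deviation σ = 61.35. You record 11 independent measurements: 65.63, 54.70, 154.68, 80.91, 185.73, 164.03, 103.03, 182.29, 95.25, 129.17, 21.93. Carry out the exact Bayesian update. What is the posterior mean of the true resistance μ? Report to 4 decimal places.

For Normal data with known variance σ², a Normal(μ₀, σ₀²) prior on μ is conjugate. Posterior precision = 1/σ₀² + n/σ²; posterior mean is the precision-weighted average of μ₀ and x̄.
Σxᵢ = 65.63 + 54.70 + 154.68 + 80.91 + 185.73 + 164.03 + 103.03 + 182.29 + 95.25 + 129.17 + 21.93 = 1237.35, so n·x̄ = 1237.35.
σ₀² = 205.80² = 42353.64, σ² = 61.35² = 3763.8225; σ² + n·σ₀² = 3763.8225 + 11·42353.64 = 469653.8625.
Posterior mean = (μ₀/σ₀² + n·x̄/σ²)/(1/σ₀² + n/σ²) = (σ²·μ₀ + σ₀²·n·x̄)/(σ² + n·σ₀²) = (3763.8225·176.88 + 42353.64·1237.35)/469653.8625 = 53072021.3778/469653.8625 = 113.0024.

113.0024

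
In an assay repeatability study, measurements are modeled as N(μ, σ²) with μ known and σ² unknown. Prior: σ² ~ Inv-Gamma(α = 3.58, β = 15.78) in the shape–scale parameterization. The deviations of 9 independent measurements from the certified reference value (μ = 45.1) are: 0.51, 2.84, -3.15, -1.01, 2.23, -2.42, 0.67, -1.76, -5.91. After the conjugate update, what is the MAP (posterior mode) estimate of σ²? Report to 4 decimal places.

5.5139

With known mean μ and an Inverse-Gamma(α, β) prior on σ², the Normal likelihood is conjugate: posterior is Inv-Gamma(α + n/2, β + Σ(xᵢ−μ)²/2).
Σ(xᵢ−μ)² = (0.51)² + (2.84)² + (-3.15)² + (-1.01)² + (2.23)² + (-2.42)² + (0.67)² + (-1.76)² + (-5.91)² = 68.5722.
Posterior: Inv-Gamma(3.58 + 9/2, 15.78 + 68.5722/2) = Inv-Gamma(8.08, 50.06610).
Mode = β/(α+1) = 50.06610/9.08 = 5.5139.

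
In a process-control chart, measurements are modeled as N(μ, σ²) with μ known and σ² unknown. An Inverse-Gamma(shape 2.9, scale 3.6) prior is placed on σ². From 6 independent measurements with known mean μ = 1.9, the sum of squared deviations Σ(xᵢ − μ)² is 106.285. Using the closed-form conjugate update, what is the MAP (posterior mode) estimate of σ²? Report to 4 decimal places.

With known mean μ and an Inverse-Gamma(α, β) prior on σ², the Normal likelihood is conjugate: posterior is Inv-Gamma(α + n/2, β + Σ(xᵢ−μ)²/2).
Posterior: Inv-Gamma(2.9 + 6/2, 3.6 + 106.285/2) = Inv-Gamma(5.90, 56.7425).
Mode = β/(α+1) = 56.7425/6.90 = 8.2236.

8.2236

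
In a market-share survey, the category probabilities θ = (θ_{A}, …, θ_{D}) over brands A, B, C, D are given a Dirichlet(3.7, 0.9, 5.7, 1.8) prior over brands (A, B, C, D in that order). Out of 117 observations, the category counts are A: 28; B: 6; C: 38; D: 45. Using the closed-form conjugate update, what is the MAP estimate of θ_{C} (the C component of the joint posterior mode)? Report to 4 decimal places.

0.3413

The Dirichlet prior is conjugate to the Multinomial likelihood: each posterior αⱼ = prior αⱼ + observed count nⱼ.
Posterior concentration: (31.7, 6.9, 43.7, 46.8), total = 129.1.
Joint mode component: (α_{C}−1)/(Σα−K) = 42.7/125.1 = 0.3413.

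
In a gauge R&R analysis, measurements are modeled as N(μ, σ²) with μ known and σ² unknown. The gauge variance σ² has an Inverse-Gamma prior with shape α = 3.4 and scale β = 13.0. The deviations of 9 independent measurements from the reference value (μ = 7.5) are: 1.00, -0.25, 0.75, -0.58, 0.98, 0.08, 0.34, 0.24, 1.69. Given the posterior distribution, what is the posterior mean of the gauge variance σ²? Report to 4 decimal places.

With known mean μ and an Inverse-Gamma(α, β) prior on σ², the Normal likelihood is conjugate: posterior is Inv-Gamma(α + n/2, β + Σ(xᵢ−μ)²/2).
Σ(xᵢ−μ)² = (1.00)² + (-0.25)² + (0.75)² + (-0.58)² + (0.98)² + (0.08)² + (0.34)² + (0.24)² + (1.69)² = 5.9575.
Posterior: Inv-Gamma(3.4 + 9/2, 13.0 + 5.9575/2) = Inv-Gamma(7.90, 15.97875).
E[σ²|data] = β/(α−1) = 15.97875/6.90 = 2.3158.

2.3158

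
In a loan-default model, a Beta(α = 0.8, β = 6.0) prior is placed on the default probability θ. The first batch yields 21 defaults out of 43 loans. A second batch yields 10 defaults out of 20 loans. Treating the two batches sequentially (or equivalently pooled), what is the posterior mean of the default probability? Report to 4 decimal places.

0.4556

The Beta prior is conjugate to a Binomial/Bernoulli likelihood; the update adds successes to α and failures to β.
After batch 1: Beta(0.8+21, 6.0+22) = Beta(21.8, 28.0).
After batch 2: Beta(21.8+10, 28.0+10) = Beta(31.8, 38.0).
Posterior mean = α/(α+β) = 31.8/69.8 = 0.4556.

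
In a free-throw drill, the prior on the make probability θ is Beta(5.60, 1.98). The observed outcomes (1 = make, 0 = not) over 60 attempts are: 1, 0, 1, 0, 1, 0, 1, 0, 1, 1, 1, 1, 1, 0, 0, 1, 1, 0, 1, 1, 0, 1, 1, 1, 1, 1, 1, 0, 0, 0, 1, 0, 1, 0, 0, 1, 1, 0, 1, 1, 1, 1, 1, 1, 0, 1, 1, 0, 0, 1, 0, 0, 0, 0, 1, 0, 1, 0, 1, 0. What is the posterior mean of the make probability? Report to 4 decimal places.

0.6008

The Beta prior is conjugate to a Binomial/Bernoulli likelihood; the update adds successes to α and failures to β.
Posterior: Beta(α+k, β+n−k) = Beta(5.60+35, 1.98+25) = Beta(40.60, 26.98).
Posterior mean = α/(α+β) = 40.60/67.58 = 0.6008.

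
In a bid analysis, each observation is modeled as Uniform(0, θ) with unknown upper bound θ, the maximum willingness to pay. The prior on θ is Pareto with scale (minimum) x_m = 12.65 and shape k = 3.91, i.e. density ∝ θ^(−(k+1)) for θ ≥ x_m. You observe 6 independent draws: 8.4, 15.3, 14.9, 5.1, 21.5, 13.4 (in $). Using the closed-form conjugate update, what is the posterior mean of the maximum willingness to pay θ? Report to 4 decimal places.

A Pareto(scale x_m, shape k) prior on the upper bound θ of Uniform(0, θ) is conjugate: posterior is Pareto(max(x_m, max xᵢ), k + n).
Sample maximum = 21.5; prior scale x_m = 12.65 → posterior scale = max = 21.50.
Posterior shape = 3.91 + 6 = 9.91.
E[θ|data] = k·x_m/(k−1) = 9.91·21.50/8.91 = 23.9130.

23.9130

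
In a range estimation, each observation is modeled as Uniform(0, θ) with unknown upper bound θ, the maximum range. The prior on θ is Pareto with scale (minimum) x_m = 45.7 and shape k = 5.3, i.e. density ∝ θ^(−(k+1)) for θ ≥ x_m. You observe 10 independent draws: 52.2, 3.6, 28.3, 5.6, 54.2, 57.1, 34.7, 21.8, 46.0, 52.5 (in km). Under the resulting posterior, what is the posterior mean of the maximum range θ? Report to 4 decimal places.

A Pareto(scale x_m, shape k) prior on the upper bound θ of Uniform(0, θ) is conjugate: posterior is Pareto(max(x_m, max xᵢ), k + n).
Sample maximum = 57.1; prior scale x_m = 45.7 → posterior scale = max = 57.1.
Posterior shape = 5.3 + 10 = 15.3.
E[θ|data] = k·x_m/(k−1) = 15.3·57.1/14.3 = 61.0930.

61.0930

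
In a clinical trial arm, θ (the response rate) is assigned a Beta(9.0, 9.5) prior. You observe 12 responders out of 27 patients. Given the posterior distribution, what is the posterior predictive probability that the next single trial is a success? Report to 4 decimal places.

0.4615

The Beta prior is conjugate to a Binomial/Bernoulli likelihood; the update adds successes to α and failures to β.
Posterior: Beta(α+k, β+n−k) = Beta(9.0+12, 9.5+15) = Beta(21.0, 24.5).
For a single future Bernoulli trial, P(success | data) = α/(α+β) = 0.4615.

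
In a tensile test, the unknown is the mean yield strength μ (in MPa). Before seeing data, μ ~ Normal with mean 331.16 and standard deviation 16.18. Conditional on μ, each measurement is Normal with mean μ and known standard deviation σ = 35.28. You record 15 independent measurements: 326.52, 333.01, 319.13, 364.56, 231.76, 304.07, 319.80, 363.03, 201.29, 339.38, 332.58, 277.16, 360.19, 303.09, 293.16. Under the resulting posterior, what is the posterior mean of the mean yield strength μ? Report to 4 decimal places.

For Normal data with known variance σ², a Normal(μ₀, σ₀²) prior on μ is conjugate. Posterior precision = 1/σ₀² + n/σ²; posterior mean is the precision-weighted average of μ₀ and x̄.
Σxᵢ = 326.52 + 333.01 + 319.13 + 364.56 + 231.76 + 304.07 + 319.80 + 363.03 + 201.29 + 339.38 + 332.58 + 277.16 + 360.19 + 303.09 + 293.16 = 4668.73, so n·x̄ = 4668.73.
σ₀² = 16.18² = 261.7924, σ² = 35.28² = 1244.6784; σ² + n·σ₀² = 1244.6784 + 15·261.7924 = 5171.5644.
Posterior mean = (μ₀/σ₀² + n·x̄/σ²)/(1/σ₀² + n/σ²) = (σ²·μ₀ + σ₀²·n·x̄)/(σ² + n·σ₀²) = (1244.6784·331.16 + 261.7924·4668.73)/5171.5644 = 1634425.730596/5171.5644 = 316.0409.

316.0409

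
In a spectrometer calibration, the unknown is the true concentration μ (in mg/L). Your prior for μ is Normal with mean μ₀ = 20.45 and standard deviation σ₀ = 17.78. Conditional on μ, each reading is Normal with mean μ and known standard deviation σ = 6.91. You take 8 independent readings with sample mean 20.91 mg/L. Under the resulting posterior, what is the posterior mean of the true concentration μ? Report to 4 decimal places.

For Normal data with known variance σ², a Normal(μ₀, σ₀²) prior on μ is conjugate. Posterior precision = 1/σ₀² + n/σ²; posterior mean is the precision-weighted average of μ₀ and x̄.
n·x̄ = 8·20.91 = 167.28.
σ₀² = 17.78² = 316.1284, σ² = 6.91² = 47.7481; σ² + n·σ₀² = 47.7481 + 8·316.1284 = 2576.7753.
Posterior mean = (μ₀/σ₀² + n·x̄/σ²)/(1/σ₀² + n/σ²) = (σ²·μ₀ + σ₀²·n·x̄)/(σ² + n·σ₀²) = (47.7481·20.45 + 316.1284·167.28)/2576.7753 = 53858.407397/2576.7753 = 20.9015.

20.9015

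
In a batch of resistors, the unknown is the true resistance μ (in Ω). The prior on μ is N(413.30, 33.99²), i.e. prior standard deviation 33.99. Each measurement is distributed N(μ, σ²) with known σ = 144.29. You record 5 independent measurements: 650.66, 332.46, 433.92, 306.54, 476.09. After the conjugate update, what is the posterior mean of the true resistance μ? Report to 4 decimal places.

419.0848

For Normal data with known variance σ², a Normal(μ₀, σ₀²) prior on μ is conjugate. Posterior precision = 1/σ₀² + n/σ²; posterior mean is the precision-weighted average of μ₀ and x̄.
Σxᵢ = 650.66 + 332.46 + 433.92 + 306.54 + 476.09 = 2199.67, so n·x̄ = 2199.67.
σ₀² = 33.99² = 1155.3201, σ² = 144.29² = 20819.6041; σ² + n·σ₀² = 20819.6041 + 5·1155.3201 = 26596.2046.
Posterior mean = (μ₀/σ₀² + n·x̄/σ²)/(1/σ₀² + n/σ²) = (σ²·μ₀ + σ₀²·n·x̄)/(σ² + n·σ₀²) = (20819.6041·413.30 + 1155.3201·2199.67)/26596.2046 = 11146065.338897/26596.2046 = 419.0848.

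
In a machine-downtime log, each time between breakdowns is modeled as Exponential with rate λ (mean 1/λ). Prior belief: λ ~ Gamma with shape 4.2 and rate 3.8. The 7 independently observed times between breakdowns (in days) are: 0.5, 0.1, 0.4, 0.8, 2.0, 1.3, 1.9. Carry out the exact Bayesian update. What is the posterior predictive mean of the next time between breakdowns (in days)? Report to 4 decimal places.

With a Gamma(shape α, rate β) prior on the exponential rate λ, the posterior after n observations with total T = Σxᵢ is Gamma(α+n, β+T).
Sum of observations T = 7.0 days; n = 7.
Posterior: Gamma(4.2+7, 3.8+7.0) = Gamma(11.2, 10.8).
The predictive distribution for the next observation is Lomax; its mean is β/(α−1) = 10.8/10.2 = 1.0588.

1.0588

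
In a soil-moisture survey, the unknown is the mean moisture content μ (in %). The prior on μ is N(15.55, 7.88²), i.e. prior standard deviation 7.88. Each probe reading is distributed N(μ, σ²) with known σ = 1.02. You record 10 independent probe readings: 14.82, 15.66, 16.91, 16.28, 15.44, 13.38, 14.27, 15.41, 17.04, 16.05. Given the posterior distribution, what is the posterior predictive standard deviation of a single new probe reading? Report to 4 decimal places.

1.0697

For Normal data with known variance σ², a Normal(μ₀, σ₀²) prior on μ is conjugate. Posterior precision = 1/σ₀² + n/σ²; posterior mean is the precision-weighted average of μ₀ and x̄.
σ₀² = 7.88² = 62.0944, σ² = 1.02² = 1.0404; σ² + n·σ₀² = 1.0404 + 10·62.0944 = 621.9844.
Posterior precision = 1/σ₀² + n/σ² = 1/62.0944 + 10/1.0404 = (σ² + n·σ₀²)/(σ₀²σ²) = 621.9844/(62.0944·1.0404); posterior variance σₙ² = σ₀²σ²/(σ² + n·σ₀²) = 62.0944·1.0404/621.9844 = 0.103866.
Predictive variance for one new observation = σₙ² + σ² = 62.0944·1.0404/621.9844 + 1.0404 = σ²·(σ₀² + 621.9844)/621.9844 = 1.0404·684.0788/621.9844 = 1.144266; SD = √(1.0404·684.0788/621.9844) = 1.0697.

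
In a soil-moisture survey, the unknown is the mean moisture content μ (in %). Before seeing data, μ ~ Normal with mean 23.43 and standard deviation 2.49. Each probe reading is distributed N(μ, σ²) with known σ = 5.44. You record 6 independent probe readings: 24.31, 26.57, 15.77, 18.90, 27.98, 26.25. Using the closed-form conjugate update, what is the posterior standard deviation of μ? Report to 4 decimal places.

1.6574

For Normal data with known variance σ², a Normal(μ₀, σ₀²) prior on μ is conjugate. Posterior precision = 1/σ₀² + n/σ²; posterior mean is the precision-weighted average of μ₀ and x̄.
σ₀² = 2.49² = 6.2001, σ² = 5.44² = 29.5936; σ² + n·σ₀² = 29.5936 + 6·6.2001 = 66.7942.
Posterior precision = 1/σ₀² + n/σ² = 1/6.2001 + 6/29.5936 = (σ² + n·σ₀²)/(σ₀²σ²) = 66.7942/(6.2001·29.5936); posterior variance σₙ² = σ₀²σ²/(σ² + n·σ₀²) = 6.2001·29.5936/66.7942 = 2.746994.
Posterior SD = √σₙ² = √(6.2001·29.5936/66.7942) = 1.6574.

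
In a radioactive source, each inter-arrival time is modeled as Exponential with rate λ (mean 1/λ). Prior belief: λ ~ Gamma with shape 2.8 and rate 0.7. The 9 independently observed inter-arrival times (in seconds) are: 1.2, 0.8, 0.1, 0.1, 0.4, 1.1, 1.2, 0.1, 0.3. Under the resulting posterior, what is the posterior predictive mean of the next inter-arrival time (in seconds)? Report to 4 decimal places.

With a Gamma(shape α, rate β) prior on the exponential rate λ, the posterior after n observations with total T = Σxᵢ is Gamma(α+n, β+T).
Sum of observations T = 5.3 seconds; n = 9.
Posterior: Gamma(2.8+9, 0.7+5.3) = Gamma(11.8, 6.0).
The predictive distribution for the next observation is Lomax; its mean is β/(α−1) = 6.0/10.8 = 0.5556.

0.5556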